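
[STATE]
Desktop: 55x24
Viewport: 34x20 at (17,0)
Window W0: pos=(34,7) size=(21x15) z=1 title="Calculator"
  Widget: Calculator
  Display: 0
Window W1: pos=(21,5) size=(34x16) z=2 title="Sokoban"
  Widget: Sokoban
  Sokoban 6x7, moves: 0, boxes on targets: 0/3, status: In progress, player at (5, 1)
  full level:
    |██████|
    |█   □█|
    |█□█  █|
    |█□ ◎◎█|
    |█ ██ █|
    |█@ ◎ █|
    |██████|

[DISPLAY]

                                  
                                  
                                  
                                  
                                  
    ┏━━━━━━━━━━━━━━━━━━━━━━━━━━━━━
    ┃ Sokoban                     
    ┠─────────────────────────────
    ┃██████                       
    ┃█   □█                       
    ┃█□█  █                       
    ┃█□ ◎◎█                       
    ┃█ ██ █                       
    ┃█@ ◎ █                       
    ┃██████                       
    ┃Moves: 0  0/3                
    ┃                             
    ┃                             
    ┃                             
    ┃                             


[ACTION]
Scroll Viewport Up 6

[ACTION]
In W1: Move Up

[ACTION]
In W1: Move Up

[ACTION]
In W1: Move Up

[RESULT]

                                  
                                  
                                  
                                  
                                  
    ┏━━━━━━━━━━━━━━━━━━━━━━━━━━━━━
    ┃ Sokoban                     
    ┠─────────────────────────────
    ┃██████                       
    ┃█   □█                       
    ┃█□█  █                       
    ┃█□ ◎◎█                       
    ┃█@██ █                       
    ┃█  ◎ █                       
    ┃██████                       
    ┃Moves: 1  0/3                
    ┃                             
    ┃                             
    ┃                             
    ┃                             


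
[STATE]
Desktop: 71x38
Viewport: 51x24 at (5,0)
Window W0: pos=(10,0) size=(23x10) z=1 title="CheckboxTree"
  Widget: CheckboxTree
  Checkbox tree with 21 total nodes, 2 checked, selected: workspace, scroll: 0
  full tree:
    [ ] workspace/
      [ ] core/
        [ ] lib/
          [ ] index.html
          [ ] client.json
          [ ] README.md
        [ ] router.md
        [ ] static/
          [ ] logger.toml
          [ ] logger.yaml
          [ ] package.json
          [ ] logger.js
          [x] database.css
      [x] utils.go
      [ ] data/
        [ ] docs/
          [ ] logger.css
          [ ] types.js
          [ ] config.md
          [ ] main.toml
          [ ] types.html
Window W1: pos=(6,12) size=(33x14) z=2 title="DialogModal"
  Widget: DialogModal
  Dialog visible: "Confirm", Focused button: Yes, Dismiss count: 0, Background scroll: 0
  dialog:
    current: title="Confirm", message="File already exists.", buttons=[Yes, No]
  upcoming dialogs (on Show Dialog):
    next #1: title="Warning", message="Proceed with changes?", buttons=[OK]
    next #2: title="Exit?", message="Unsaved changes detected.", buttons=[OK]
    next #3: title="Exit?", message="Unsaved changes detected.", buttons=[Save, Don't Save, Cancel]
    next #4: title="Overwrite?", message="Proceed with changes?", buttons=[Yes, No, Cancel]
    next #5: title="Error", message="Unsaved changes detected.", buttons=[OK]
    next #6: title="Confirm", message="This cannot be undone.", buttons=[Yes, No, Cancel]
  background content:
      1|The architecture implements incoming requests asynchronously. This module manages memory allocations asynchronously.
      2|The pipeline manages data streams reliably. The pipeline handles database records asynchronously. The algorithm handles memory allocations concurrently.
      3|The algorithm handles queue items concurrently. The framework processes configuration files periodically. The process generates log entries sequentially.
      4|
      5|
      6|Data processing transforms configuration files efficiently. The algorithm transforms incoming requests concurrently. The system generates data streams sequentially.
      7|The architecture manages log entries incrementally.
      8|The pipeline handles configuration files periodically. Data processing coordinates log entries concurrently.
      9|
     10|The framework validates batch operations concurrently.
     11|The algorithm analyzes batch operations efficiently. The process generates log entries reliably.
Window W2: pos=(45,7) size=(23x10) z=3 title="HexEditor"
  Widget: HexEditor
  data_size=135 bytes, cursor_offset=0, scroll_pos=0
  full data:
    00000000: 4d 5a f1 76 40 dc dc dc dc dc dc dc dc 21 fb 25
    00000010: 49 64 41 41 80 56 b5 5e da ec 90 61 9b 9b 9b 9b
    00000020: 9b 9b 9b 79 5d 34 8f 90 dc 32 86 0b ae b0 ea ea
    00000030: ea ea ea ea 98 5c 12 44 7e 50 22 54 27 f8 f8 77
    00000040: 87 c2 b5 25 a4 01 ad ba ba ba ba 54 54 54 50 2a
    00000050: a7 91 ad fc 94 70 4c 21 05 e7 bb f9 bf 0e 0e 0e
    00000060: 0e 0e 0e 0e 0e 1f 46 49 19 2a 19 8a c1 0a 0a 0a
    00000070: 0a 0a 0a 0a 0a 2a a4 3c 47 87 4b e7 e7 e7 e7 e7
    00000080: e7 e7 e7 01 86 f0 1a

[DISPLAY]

     ┏━━━━━━━━━━━━━━━━━━━━━┓                       
     ┃ CheckboxTree        ┃                       
     ┠─────────────────────┨                       
     ┃>[-] workspace/      ┃                       
     ┃   [-] core/         ┃                       
     ┃     [ ] lib/        ┃                       
     ┃       [ ] index.html┃                       
     ┃       [ ] client.jso┃            ┏━━━━━━━━━━
     ┃       [ ] README.md ┃            ┃ HexEditor
     ┗━━━━━━━━━━━━━━━━━━━━━┛            ┠──────────
                                        ┃00000000  
                                        ┃00000010  
 ┏━━━━━━━━━━━━━━━━━━━━━━━━━━━━━━━┓      ┃00000020  
 ┃ DialogModal                   ┃      ┃00000030  
 ┠───────────────────────────────┨      ┃00000040  
 ┃The architecture implements inc┃      ┃00000050  
 ┃The pipeline manages data strea┃      ┗━━━━━━━━━━
 ┃The┌──────────────────────┐ ite┃                 
 ┃   │       Confirm        │    ┃                 
 ┃   │ File already exists. │    ┃                 
 ┃Dat│      [Yes]  No       │conf┃                 
 ┃The└──────────────────────┘g en┃                 
 ┃The pipeline handles configurat┃                 
 ┃                               ┃                 


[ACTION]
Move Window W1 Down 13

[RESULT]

     ┏━━━━━━━━━━━━━━━━━━━━━┓                       
     ┃ CheckboxTree        ┃                       
     ┠─────────────────────┨                       
     ┃>[-] workspace/      ┃                       
     ┃   [-] core/         ┃                       
     ┃     [ ] lib/        ┃                       
     ┃       [ ] index.html┃                       
     ┃       [ ] client.jso┃            ┏━━━━━━━━━━
     ┃       [ ] README.md ┃            ┃ HexEditor
     ┗━━━━━━━━━━━━━━━━━━━━━┛            ┠──────────
                                        ┃00000000  
                                        ┃00000010  
                                        ┃00000020  
                                        ┃00000030  
                                        ┃00000040  
                                        ┃00000050  
                                        ┗━━━━━━━━━━
                                                   
                                                   
                                                   
                                                   
                                                   
                                                   
                                                   


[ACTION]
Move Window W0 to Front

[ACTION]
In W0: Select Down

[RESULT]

     ┏━━━━━━━━━━━━━━━━━━━━━┓                       
     ┃ CheckboxTree        ┃                       
     ┠─────────────────────┨                       
     ┃ [-] workspace/      ┃                       
     ┃>  [-] core/         ┃                       
     ┃     [ ] lib/        ┃                       
     ┃       [ ] index.html┃                       
     ┃       [ ] client.jso┃            ┏━━━━━━━━━━
     ┃       [ ] README.md ┃            ┃ HexEditor
     ┗━━━━━━━━━━━━━━━━━━━━━┛            ┠──────────
                                        ┃00000000  
                                        ┃00000010  
                                        ┃00000020  
                                        ┃00000030  
                                        ┃00000040  
                                        ┃00000050  
                                        ┗━━━━━━━━━━
                                                   
                                                   
                                                   
                                                   
                                                   
                                                   
                                                   


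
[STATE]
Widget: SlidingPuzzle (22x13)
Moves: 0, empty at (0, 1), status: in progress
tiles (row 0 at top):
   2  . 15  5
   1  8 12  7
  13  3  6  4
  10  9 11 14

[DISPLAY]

┌────┬────┬────┬────┐ 
│  2 │    │ 15 │  5 │ 
├────┼────┼────┼────┤ 
│  1 │  8 │ 12 │  7 │ 
├────┼────┼────┼────┤ 
│ 13 │  3 │  6 │  4 │ 
├────┼────┼────┼────┤ 
│ 10 │  9 │ 11 │ 14 │ 
└────┴────┴────┴────┘ 
Moves: 0              
                      
                      
                      


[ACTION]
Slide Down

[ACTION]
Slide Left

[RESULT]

┌────┬────┬────┬────┐ 
│  2 │ 15 │    │  5 │ 
├────┼────┼────┼────┤ 
│  1 │  8 │ 12 │  7 │ 
├────┼────┼────┼────┤ 
│ 13 │  3 │  6 │  4 │ 
├────┼────┼────┼────┤ 
│ 10 │  9 │ 11 │ 14 │ 
└────┴────┴────┴────┘ 
Moves: 1              
                      
                      
                      


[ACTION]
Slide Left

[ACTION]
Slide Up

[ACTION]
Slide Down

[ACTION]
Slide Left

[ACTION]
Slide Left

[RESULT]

┌────┬────┬────┬────┐ 
│  2 │ 15 │  5 │    │ 
├────┼────┼────┼────┤ 
│  1 │  8 │ 12 │  7 │ 
├────┼────┼────┼────┤ 
│ 13 │  3 │  6 │  4 │ 
├────┼────┼────┼────┤ 
│ 10 │  9 │ 11 │ 14 │ 
└────┴────┴────┴────┘ 
Moves: 4              
                      
                      
                      


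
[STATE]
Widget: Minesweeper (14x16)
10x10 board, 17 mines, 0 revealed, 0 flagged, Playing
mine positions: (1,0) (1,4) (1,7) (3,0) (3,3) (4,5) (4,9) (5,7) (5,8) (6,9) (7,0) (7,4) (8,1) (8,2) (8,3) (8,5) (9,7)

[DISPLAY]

■■■■■■■■■■    
■■■■■■■■■■    
■■■■■■■■■■    
■■■■■■■■■■    
■■■■■■■■■■    
■■■■■■■■■■    
■■■■■■■■■■    
■■■■■■■■■■    
■■■■■■■■■■    
■■■■■■■■■■    
              
              
              
              
              
              


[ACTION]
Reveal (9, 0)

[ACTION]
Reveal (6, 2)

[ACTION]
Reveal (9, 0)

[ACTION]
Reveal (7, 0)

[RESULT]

■■■■■■■■■■    
✹■■■✹■■✹■■    
■■■■■■■■■■    
✹■■✹■■■■■■    
11112✹■■■✹    
    1■■✹✹■    
11 11■■■■✹    
✹333✹■■■■■    
■✹✹✹■✹■■■■    
1■■■■■■✹■■    
              
              
              
              
              
              


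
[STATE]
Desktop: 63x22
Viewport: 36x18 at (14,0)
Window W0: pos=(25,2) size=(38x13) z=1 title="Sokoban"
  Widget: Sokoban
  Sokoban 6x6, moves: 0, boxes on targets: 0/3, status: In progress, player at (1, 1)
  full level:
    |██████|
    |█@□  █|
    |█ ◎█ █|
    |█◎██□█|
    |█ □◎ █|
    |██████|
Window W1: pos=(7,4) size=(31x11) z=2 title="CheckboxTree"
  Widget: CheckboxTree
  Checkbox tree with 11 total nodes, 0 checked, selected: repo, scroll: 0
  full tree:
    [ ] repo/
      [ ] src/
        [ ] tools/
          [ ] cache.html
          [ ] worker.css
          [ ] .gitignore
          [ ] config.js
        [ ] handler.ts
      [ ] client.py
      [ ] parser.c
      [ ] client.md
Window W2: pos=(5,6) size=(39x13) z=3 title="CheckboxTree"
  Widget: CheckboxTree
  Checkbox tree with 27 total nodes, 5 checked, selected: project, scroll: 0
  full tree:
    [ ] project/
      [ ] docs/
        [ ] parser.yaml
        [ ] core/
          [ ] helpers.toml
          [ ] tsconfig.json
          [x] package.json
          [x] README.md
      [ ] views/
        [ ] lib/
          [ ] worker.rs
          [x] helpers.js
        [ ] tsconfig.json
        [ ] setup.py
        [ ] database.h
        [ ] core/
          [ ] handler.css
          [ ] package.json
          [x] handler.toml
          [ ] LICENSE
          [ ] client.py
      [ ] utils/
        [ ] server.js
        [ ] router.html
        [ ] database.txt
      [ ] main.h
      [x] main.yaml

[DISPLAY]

                                    
                                    
           ┏━━━━━━━━━━━━━━━━━━━━━━━━
           ┃ Sokoban                
━━━━━━━━━━━━━━━━━━━━━━━┓────────────
boxTree                ┃            
━━━━━━━━━━━━━━━━━━━━━━━━━━━━━┓      
xTree                        ┃      
─────────────────────────────┨      
ject/                        ┃      
ocs/                         ┃      
 parser.yaml                 ┃      
 core/                       ┃      
 ] helpers.toml              ┃      
 ] tsconfig.json             ┃━━━━━━
x] package.json              ┃      
x] README.md                 ┃      
iews/                        ┃      


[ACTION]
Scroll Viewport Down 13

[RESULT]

━━━━━━━━━━━━━━━━━━━━━━━┓────────────
boxTree                ┃            
━━━━━━━━━━━━━━━━━━━━━━━━━━━━━┓      
xTree                        ┃      
─────────────────────────────┨      
ject/                        ┃      
ocs/                         ┃      
 parser.yaml                 ┃      
 core/                       ┃      
 ] helpers.toml              ┃      
 ] tsconfig.json             ┃━━━━━━
x] package.json              ┃      
x] README.md                 ┃      
iews/                        ┃      
━━━━━━━━━━━━━━━━━━━━━━━━━━━━━┛      
                                    
                                    
                                    


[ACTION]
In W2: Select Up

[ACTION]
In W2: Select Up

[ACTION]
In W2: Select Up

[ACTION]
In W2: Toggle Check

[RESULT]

━━━━━━━━━━━━━━━━━━━━━━━┓────────────
boxTree                ┃            
━━━━━━━━━━━━━━━━━━━━━━━━━━━━━┓      
xTree                        ┃      
─────────────────────────────┨      
ject/                        ┃      
ocs/                         ┃      
 parser.yaml                 ┃      
 core/                       ┃      
x] helpers.toml              ┃      
x] tsconfig.json             ┃━━━━━━
x] package.json              ┃      
x] README.md                 ┃      
iews/                        ┃      
━━━━━━━━━━━━━━━━━━━━━━━━━━━━━┛      
                                    
                                    
                                    


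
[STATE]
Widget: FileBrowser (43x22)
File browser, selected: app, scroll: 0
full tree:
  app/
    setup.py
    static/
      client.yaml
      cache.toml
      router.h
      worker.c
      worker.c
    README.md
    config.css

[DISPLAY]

> [-] app/                                 
    setup.py                               
    [+] static/                            
    README.md                              
    config.css                             
                                           
                                           
                                           
                                           
                                           
                                           
                                           
                                           
                                           
                                           
                                           
                                           
                                           
                                           
                                           
                                           
                                           


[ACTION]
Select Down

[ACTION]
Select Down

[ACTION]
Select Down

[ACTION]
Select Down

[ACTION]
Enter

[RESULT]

  [-] app/                                 
    setup.py                               
    [+] static/                            
    README.md                              
  > config.css                             
                                           
                                           
                                           
                                           
                                           
                                           
                                           
                                           
                                           
                                           
                                           
                                           
                                           
                                           
                                           
                                           
                                           


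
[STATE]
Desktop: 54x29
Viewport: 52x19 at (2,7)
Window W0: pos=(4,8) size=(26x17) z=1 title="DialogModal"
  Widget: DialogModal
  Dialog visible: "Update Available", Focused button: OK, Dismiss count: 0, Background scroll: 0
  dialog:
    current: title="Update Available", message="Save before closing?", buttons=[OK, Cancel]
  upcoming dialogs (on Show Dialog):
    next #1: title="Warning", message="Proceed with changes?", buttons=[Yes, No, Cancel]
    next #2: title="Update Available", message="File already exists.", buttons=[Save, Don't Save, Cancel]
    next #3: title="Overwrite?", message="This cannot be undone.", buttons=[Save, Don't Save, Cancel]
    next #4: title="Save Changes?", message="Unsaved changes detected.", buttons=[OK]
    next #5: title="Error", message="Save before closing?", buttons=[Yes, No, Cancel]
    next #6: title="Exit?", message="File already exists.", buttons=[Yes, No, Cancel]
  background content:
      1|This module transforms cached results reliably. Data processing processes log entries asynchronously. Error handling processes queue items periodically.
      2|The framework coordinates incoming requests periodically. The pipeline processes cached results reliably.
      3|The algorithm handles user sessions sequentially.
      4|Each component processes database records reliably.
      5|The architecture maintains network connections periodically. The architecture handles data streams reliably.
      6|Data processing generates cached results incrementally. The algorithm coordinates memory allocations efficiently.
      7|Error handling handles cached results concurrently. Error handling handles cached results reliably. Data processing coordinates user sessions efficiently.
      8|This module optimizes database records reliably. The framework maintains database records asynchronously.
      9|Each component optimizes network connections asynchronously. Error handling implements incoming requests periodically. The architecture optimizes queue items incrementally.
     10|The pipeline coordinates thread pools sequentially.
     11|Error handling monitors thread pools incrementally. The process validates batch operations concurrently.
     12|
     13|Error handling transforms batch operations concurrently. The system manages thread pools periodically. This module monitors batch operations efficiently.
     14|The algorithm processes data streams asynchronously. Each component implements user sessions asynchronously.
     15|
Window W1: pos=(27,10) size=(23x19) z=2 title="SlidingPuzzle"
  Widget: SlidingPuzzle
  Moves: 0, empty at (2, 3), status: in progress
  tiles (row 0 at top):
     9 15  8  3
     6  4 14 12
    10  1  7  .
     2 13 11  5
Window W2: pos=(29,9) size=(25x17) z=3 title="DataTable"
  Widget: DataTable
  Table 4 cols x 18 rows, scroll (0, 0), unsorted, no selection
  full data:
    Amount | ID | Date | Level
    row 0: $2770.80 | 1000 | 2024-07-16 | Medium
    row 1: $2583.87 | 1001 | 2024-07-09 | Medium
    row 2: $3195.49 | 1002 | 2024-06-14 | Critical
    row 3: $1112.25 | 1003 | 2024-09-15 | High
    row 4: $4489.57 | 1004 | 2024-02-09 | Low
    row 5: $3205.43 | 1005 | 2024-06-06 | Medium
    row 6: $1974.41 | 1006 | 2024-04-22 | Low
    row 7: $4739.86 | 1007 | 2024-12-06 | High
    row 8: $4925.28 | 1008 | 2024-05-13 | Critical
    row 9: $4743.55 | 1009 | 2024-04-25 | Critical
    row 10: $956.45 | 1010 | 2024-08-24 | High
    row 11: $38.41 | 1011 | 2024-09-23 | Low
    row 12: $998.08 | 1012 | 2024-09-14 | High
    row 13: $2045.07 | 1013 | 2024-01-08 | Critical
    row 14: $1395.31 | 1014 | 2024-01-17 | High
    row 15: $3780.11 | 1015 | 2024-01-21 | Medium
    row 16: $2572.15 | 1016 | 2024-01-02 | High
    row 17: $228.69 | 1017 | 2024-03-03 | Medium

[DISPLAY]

                                                    
  ┏━━━━━━━━━━━━━━━━━━━━━━━━┓                        
  ┃ DialogModal            ┏━━━━━━━━━━━━━━━━━━━━━━━┓
  ┠──────────────────────┏━┃ DataTable             ┃
  ┃This module transforms┃ ┠───────────────────────┨
  ┃The framework coordina┠─┃Amount  │ID  │Date     ┃
  ┃The algorithm handles ┃┌┃────────┼────┼─────────┃
  ┃Each component process┃│┃$2770.80│1000│2024-07-1┃
  ┃Th┌──────────────────┐┃├┃$2583.87│1001│2024-07-0┃
  ┃Da│ Update Available │┃│┃$3195.49│1002│2024-06-1┃
  ┃Er│Save before closin│┃├┃$1112.25│1003│2024-09-1┃
  ┃Th│  [OK]  Cancel    │┃│┃$4489.57│1004│2024-02-0┃
  ┃Ea└──────────────────┘┃├┃$3205.43│1005│2024-06-0┃
  ┃The pipeline coordinat┃│┃$1974.41│1006│2024-04-2┃
  ┃Error handling monitor┃└┃$4739.86│1007│2024-12-0┃
  ┃                      ┃M┃$4925.28│1008│2024-05-1┃
  ┃Error handling transfo┃ ┃$4743.55│1009│2024-04-2┃
  ┗━━━━━━━━━━━━━━━━━━━━━━┃ ┃$956.45 │1010│2024-08-2┃
                         ┃ ┗━━━━━━━━━━━━━━━━━━━━━━━┛


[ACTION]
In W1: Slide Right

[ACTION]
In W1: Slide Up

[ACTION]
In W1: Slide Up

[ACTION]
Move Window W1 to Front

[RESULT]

                                                    
  ┏━━━━━━━━━━━━━━━━━━━━━━━━┓                        
  ┃ DialogModal            ┏━━━━━━━━━━━━━━━━━━━━━━━┓
  ┠──────────────────────┏━━━━━━━━━━━━━━━━━━━━━┓   ┃
  ┃This module transforms┃ SlidingPuzzle       ┃───┨
  ┃The framework coordina┠─────────────────────┨   ┃
  ┃The algorithm handles ┃┌────┬────┬────┬────┐┃───┃
  ┃Each component process┃│  9 │ 15 │  8 │  3 │┃7-1┃
  ┃Th┌──────────────────┐┃├────┼────┼────┼────┤┃7-0┃
  ┃Da│ Update Available │┃│  6 │  4 │ 14 │ 12 │┃6-1┃
  ┃Er│Save before closin│┃├────┼────┼────┼────┤┃9-1┃
  ┃Th│  [OK]  Cancel    │┃│ 10 │  1 │ 11 │  7 │┃2-0┃
  ┃Ea└──────────────────┘┃├────┼────┼────┼────┤┃6-0┃
  ┃The pipeline coordinat┃│  2 │ 13 │    │  5 │┃4-2┃
  ┃Error handling monitor┃└────┴────┴────┴────┘┃2-0┃
  ┃                      ┃Moves: 2             ┃5-1┃
  ┃Error handling transfo┃                     ┃4-2┃
  ┗━━━━━━━━━━━━━━━━━━━━━━┃                     ┃8-2┃
                         ┃                     ┃━━━┛


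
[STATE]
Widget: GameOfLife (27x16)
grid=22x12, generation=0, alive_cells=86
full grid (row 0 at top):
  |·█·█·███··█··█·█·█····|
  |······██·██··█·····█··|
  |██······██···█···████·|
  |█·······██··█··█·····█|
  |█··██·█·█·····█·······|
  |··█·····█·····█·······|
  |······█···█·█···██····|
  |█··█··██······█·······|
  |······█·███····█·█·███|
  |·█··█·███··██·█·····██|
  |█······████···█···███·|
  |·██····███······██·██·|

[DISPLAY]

Gen: 0                     
·█·█·███··█··█·█·█····     
······██·██··█·····█··     
██······██···█···████·     
█·······██··█··█·····█     
█··██·█·█·····█·······     
··█·····█·····█·······     
······█···█·█···██····     
█··█··██······█·······     
······█·███····█·█·███     
·█··█·███··██·█·····██     
█······████···█···███·     
·██····███······██·██·     
                           
                           
                           


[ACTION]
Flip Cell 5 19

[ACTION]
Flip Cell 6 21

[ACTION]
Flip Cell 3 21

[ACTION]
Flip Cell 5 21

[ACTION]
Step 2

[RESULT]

Gen: 2                     
·█····█·████·█········     
█·█···█·█·█·█··█·█··█·     
··█········█···█······     
█·█···············█·█·     
··█·█·······█··█···█··     
··█·█·······██·██·····     
····█·██·██·█··█···███     
·····███···█·█·█··██·█     
·······█·█···█····█·█·     
·········█········█···     
·█····█···██·█·█·██···     
·█········██····███···     
                           
                           
                           


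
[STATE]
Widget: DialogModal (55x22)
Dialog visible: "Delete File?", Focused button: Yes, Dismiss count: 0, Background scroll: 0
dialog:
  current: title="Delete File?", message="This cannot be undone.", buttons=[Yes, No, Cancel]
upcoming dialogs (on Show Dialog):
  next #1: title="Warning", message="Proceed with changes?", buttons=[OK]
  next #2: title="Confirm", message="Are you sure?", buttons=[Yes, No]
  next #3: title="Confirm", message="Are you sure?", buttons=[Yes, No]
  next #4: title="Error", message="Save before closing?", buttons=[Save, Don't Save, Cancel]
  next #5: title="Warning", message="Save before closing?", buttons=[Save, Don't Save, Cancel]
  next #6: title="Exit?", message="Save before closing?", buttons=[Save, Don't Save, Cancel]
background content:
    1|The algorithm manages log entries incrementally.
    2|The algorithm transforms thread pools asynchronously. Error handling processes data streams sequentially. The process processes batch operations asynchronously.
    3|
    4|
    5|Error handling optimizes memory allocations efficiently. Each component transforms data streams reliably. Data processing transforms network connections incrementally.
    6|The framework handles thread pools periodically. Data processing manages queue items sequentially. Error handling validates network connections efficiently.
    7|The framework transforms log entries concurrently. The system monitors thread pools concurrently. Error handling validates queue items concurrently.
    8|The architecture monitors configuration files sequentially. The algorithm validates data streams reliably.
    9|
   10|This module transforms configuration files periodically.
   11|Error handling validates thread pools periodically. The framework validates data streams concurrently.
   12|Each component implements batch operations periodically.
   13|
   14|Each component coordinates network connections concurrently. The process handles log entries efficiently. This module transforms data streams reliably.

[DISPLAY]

The algorithm manages log entries incrementally.       
The algorithm transforms thread pools asynchronously. E
                                                       
                                                       
Error handling optimizes memory allocations efficiently
The framework handles thread pools periodically. Data p
The framework transforms log entries concurrently. The 
The architecture monitors configuration files sequentia
              ┌────────────────────────┐               
This module tr│      Delete File?      │es periodically
Error handling│ This cannot be undone. │riodically. The
Each component│  [Yes]  No   Cancel    │ns periodically
              └────────────────────────┘               
Each component coordinates network connections concurre
                                                       
                                                       
                                                       
                                                       
                                                       
                                                       
                                                       
                                                       


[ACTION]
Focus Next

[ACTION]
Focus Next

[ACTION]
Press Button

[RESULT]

The algorithm manages log entries incrementally.       
The algorithm transforms thread pools asynchronously. E
                                                       
                                                       
Error handling optimizes memory allocations efficiently
The framework handles thread pools periodically. Data p
The framework transforms log entries concurrently. The 
The architecture monitors configuration files sequentia
                                                       
This module transforms configuration files periodically
Error handling validates thread pools periodically. The
Each component implements batch operations periodically
                                                       
Each component coordinates network connections concurre
                                                       
                                                       
                                                       
                                                       
                                                       
                                                       
                                                       
                                                       


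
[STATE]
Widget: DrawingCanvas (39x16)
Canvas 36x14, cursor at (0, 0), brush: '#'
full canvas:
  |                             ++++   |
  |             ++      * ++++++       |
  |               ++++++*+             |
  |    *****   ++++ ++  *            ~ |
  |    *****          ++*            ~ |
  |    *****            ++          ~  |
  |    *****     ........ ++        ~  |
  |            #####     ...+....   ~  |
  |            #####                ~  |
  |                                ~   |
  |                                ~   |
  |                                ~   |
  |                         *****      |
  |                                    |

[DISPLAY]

+                            ++++      
             ++      * ++++++          
               ++++++*+                
    *****   ++++ ++  *            ~    
    *****          ++*            ~    
    *****            ++          ~     
    *****     ........ ++        ~     
            #####     ...+....   ~     
            #####                ~     
                                ~      
                                ~      
                                ~      
                         *****         
                                       
                                       
                                       


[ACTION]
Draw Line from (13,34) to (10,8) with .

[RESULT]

+                            ++++      
             ++      * ++++++          
               ++++++*+                
    *****   ++++ ++  *            ~    
    *****          ++*            ~    
    *****            ++          ~     
    *****     ........ ++        ~     
            #####     ...+....   ~     
            #####                ~     
                                ~      
        .....                   ~      
             ........           ~      
                     .........         
                              .....    
                                       
                                       


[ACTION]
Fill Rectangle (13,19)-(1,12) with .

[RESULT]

+                            ++++      
            ........ * ++++++          
            ........+*+                
    *****   ........ *            ~    
    *****   ........+*            ~    
    *****   ........ ++          ~     
    *****   .......... ++        ~     
            ........  ...+....   ~     
            ........             ~     
            ........            ~      
        ............            ~      
            .........           ~      
            ........ .........         
            ........          .....    
                                       
                                       


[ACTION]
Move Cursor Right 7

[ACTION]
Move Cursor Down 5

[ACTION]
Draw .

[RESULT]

                             ++++      
            ........ * ++++++          
            ........+*+                
    *****   ........ *            ~    
    *****   ........+*            ~    
    ***.*   ........ ++          ~     
    *****   .......... ++        ~     
            ........  ...+....   ~     
            ........             ~     
            ........            ~      
        ............            ~      
            .........           ~      
            ........ .........         
            ........          .....    
                                       
                                       


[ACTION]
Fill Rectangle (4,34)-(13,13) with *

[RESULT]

                             ++++      
            ........ * ++++++          
            ........+*+                
    *****   ........ *            ~    
    *****   .**********************    
    ***.*   .**********************    
    *****   .**********************    
            .**********************    
            .**********************    
            .**********************    
        .....**********************    
            .**********************    
            .**********************    
            .**********************    
                                       
                                       


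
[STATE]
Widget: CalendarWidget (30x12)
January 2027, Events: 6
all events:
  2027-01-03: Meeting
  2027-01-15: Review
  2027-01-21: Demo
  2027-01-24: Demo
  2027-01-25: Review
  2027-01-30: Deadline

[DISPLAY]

         January 2027         
Mo Tu We Th Fr Sa Su          
             1  2  3*         
 4  5  6  7  8  9 10          
11 12 13 14 15* 16 17         
18 19 20 21* 22 23 24*        
25* 26 27 28 29 30* 31        
                              
                              
                              
                              
                              


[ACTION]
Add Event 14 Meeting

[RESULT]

         January 2027         
Mo Tu We Th Fr Sa Su          
             1  2  3*         
 4  5  6  7  8  9 10          
11 12 13 14* 15* 16 17        
18 19 20 21* 22 23 24*        
25* 26 27 28 29 30* 31        
                              
                              
                              
                              
                              


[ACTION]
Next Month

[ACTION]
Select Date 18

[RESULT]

        February 2027         
Mo Tu We Th Fr Sa Su          
 1  2  3  4  5  6  7          
 8  9 10 11 12 13 14          
15 16 17 [18] 19 20 21        
22 23 24 25 26 27 28          
                              
                              
                              
                              
                              
                              


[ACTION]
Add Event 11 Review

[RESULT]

        February 2027         
Mo Tu We Th Fr Sa Su          
 1  2  3  4  5  6  7          
 8  9 10 11* 12 13 14         
15 16 17 [18] 19 20 21        
22 23 24 25 26 27 28          
                              
                              
                              
                              
                              
                              


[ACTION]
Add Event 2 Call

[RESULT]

        February 2027         
Mo Tu We Th Fr Sa Su          
 1  2*  3  4  5  6  7         
 8  9 10 11* 12 13 14         
15 16 17 [18] 19 20 21        
22 23 24 25 26 27 28          
                              
                              
                              
                              
                              
                              
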